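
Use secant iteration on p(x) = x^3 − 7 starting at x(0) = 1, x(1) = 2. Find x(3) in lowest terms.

p(1) = −6, p(2) = 1. x(2) = 2 − 1·(2 − 1)/(1 − (−6)) = 13/7.
p(2) = 1, p(13/7) = −204/343. x(3) = (13/7) − (−204/343)·((13/7) − 2)/((−204/343) − 1) = 1045/547.

1045/547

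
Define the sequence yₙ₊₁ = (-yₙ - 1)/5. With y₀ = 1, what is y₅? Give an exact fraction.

-522/3125

y₁ = (-1 - 1)/5 = -2/5.
y₂ = (-(-2/5) - 1)/5 = -3/25.
y₃ = (-(-3/25) - 1)/5 = -22/125.
y₄ = (-(-22/125) - 1)/5 = -103/625.
y₅ = (-(-103/625) - 1)/5 = -522/3125.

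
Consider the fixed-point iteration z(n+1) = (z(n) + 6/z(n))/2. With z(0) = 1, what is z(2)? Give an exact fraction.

73/28

z(1) = (1 + 6/1)/2 = 7/2.
z(2) = (7/2 + 6/(7/2))/2 = 73/28.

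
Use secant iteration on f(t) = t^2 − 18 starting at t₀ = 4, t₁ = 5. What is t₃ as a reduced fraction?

f(4) = −2, f(5) = 7. t₂ = 5 − 7·(5 − 4)/(7 − (−2)) = 38/9.
f(5) = 7, f(38/9) = −14/81. t₃ = (38/9) − (−14/81)·((38/9) − 5)/((−14/81) − 7) = 352/83.

352/83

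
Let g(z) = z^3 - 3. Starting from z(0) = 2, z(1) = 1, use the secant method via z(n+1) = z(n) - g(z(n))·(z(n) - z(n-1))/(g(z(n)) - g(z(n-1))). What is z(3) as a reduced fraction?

291/193

g(2) = 5, g(1) = -2. z(2) = 1 - (-2)·(1 - 2)/((-2) - 5) = 9/7.
g(1) = -2, g(9/7) = -300/343. z(3) = (9/7) - (-300/343)·((9/7) - 1)/((-300/343) - (-2)) = 291/193.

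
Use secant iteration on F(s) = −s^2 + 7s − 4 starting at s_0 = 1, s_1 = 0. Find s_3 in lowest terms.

F(1) = 2, F(0) = −4. s_2 = 0 − (−4)·(0 − 1)/((−4) − 2) = 2/3.
F(0) = −4, F(2/3) = 2/9. s_3 = (2/3) − (2/9)·((2/3) − 0)/((2/9) − (−4)) = 12/19.

12/19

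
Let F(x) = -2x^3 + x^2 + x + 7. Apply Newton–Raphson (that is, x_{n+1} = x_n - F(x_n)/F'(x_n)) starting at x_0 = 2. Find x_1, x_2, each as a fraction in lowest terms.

F'(x) = -6x^2 + 2x + 1.
F(2) = -3, F'(2) = -19, so x_1 = 2 - (-3)/(-19) = 35/19.
F(35/19) = -1827/6859, F'(35/19) = -5659/361, so x_2 = (35/19) - (-1827/6859)/(-5659/361) = 196238/107521.

x_1 = 35/19, x_2 = 196238/107521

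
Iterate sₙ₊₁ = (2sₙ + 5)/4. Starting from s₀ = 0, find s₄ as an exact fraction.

s₁ = (2·0 + 5)/4 = 5/4.
s₂ = (2·(5/4) + 5)/4 = 15/8.
s₃ = (2·(15/8) + 5)/4 = 35/16.
s₄ = (2·(35/16) + 5)/4 = 75/32.

75/32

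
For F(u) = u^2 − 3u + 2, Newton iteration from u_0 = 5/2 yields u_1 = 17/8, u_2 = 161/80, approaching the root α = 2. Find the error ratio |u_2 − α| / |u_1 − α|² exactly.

4/5

u_1 − α = 17/8 − 2 = 1/8, so |u_1 − α| = 1/8.
u_2 − α = 161/80 − 2 = 1/80, so |u_2 − α| = 1/80.
|u_1 − α|² = 1/64.
Ratio = (1/80) / (1/64) = 4/5.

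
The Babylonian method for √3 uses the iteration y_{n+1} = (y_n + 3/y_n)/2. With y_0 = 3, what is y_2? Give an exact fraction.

7/4

y_1 = (3 + 3/3)/2 = 2.
y_2 = (2 + 3/2)/2 = 7/4.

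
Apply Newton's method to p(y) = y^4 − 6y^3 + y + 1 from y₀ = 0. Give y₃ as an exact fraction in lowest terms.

−5/13

p'(y) = 4y^3 − 18y^2 + 1.
p(0) = 1, p'(0) = 1, so y₁ = 0 − 1/1 = −1.
p(−1) = 7, p'(−1) = −21, so y₂ = (−1) − 7/(−21) = −2/3.
p(−2/3) = 187/81, p'(−2/3) = −221/27, so y₃ = (−2/3) − (187/81)/(−221/27) = −5/13.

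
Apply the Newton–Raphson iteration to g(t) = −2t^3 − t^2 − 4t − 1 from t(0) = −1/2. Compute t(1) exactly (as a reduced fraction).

g'(t) = −6t^2 − 2t − 4.
g(−1/2) = 1, g'(−1/2) = −9/2, so t(1) = (−1/2) − 1/(−9/2) = −5/18.

−5/18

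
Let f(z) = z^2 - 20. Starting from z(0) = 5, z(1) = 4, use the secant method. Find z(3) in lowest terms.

85/19

f(5) = 5, f(4) = -4. z(2) = 4 - (-4)·(4 - 5)/((-4) - 5) = 40/9.
f(4) = -4, f(40/9) = -20/81. z(3) = (40/9) - (-20/81)·((40/9) - 4)/((-20/81) - (-4)) = 85/19.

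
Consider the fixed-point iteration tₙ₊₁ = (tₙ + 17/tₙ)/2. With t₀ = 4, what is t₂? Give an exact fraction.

t₁ = (4 + 17/4)/2 = 33/8.
t₂ = (33/8 + 17/(33/8))/2 = 2177/528.

2177/528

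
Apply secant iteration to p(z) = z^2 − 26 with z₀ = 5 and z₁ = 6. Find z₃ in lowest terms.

p(5) = −1, p(6) = 10. z₂ = 6 − 10·(6 − 5)/(10 − (−1)) = 56/11.
p(6) = 10, p(56/11) = −10/121. z₃ = (56/11) − (−10/121)·((56/11) − 6)/((−10/121) − 10) = 311/61.

311/61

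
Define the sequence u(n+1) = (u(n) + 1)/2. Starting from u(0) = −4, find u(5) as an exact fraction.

u(1) = ((−4) + 1)/2 = −3/2.
u(2) = ((−3/2) + 1)/2 = −1/4.
u(3) = ((−1/4) + 1)/2 = 3/8.
u(4) = ((3/8) + 1)/2 = 11/16.
u(5) = ((11/16) + 1)/2 = 27/32.

27/32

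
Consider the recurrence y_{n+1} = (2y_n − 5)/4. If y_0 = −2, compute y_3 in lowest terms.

−39/16

y_1 = (2·(−2) − 5)/4 = −9/4.
y_2 = (2·(−9/4) − 5)/4 = −19/8.
y_3 = (2·(−19/8) − 5)/4 = −39/16.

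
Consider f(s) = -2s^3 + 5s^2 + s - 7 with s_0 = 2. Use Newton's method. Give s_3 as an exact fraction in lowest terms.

f'(s) = -6s^2 + 10s + 1.
f(2) = -1, f'(2) = -3, so s_1 = 2 - (-1)/(-3) = 5/3.
f(5/3) = -19/27, f'(5/3) = 1, so s_2 = (5/3) - (-19/27)/1 = 64/27.
f(64/27) = -62453/19683, f'(64/27) = -2189/243, so s_3 = (64/27) - (-62453/19683)/(-2189/243) = 357835/177309.

357835/177309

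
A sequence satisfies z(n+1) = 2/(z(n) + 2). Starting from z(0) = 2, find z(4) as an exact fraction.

z(1) = 2/(2 + 2) = 1/2.
z(2) = 2/(1/2 + 2) = 4/5.
z(3) = 2/(4/5 + 2) = 5/7.
z(4) = 2/(5/7 + 2) = 14/19.

14/19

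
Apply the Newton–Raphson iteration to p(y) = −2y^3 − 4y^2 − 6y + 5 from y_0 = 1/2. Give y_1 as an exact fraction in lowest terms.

13/23

p'(y) = −6y^2 − 8y − 6.
p(1/2) = 3/4, p'(1/2) = −23/2, so y_1 = (1/2) − (3/4)/(−23/2) = 13/23.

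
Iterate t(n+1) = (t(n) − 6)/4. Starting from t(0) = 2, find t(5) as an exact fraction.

t(1) = (2 − 6)/4 = −1.
t(2) = ((−1) − 6)/4 = −7/4.
t(3) = ((−7/4) − 6)/4 = −31/16.
t(4) = ((−31/16) − 6)/4 = −127/64.
t(5) = ((−127/64) − 6)/4 = −511/256.

−511/256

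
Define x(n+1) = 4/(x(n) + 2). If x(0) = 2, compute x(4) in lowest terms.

5/4

x(1) = 4/(2 + 2) = 1.
x(2) = 4/(1 + 2) = 4/3.
x(3) = 4/(4/3 + 2) = 6/5.
x(4) = 4/(6/5 + 2) = 5/4.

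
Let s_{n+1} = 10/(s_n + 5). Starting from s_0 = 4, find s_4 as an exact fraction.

146/95

s_1 = 10/(4 + 5) = 10/9.
s_2 = 10/(10/9 + 5) = 18/11.
s_3 = 10/(18/11 + 5) = 110/73.
s_4 = 10/(110/73 + 5) = 146/95.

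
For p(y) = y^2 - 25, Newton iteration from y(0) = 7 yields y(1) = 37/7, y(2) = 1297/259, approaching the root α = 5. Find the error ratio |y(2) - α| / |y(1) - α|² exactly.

7/74

y(1) - α = 37/7 - 5 = 2/7, so |y(1) - α| = 2/7.
y(2) - α = 1297/259 - 5 = 2/259, so |y(2) - α| = 2/259.
|y(1) - α|² = 4/49.
Ratio = (2/259) / (4/49) = 7/74.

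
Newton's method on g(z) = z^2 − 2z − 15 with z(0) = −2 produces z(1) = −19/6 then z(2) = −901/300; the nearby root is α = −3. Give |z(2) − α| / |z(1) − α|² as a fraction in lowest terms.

z(1) − α = −19/6 − (−3) = −19/6 + 3 = −1/6, so |z(1) − α| = 1/6.
z(2) − α = −901/300 − (−3) = −901/300 + 3 = −1/300, so |z(2) − α| = 1/300.
|z(1) − α|² = 1/36.
Ratio = (1/300) / (1/36) = 3/25.

3/25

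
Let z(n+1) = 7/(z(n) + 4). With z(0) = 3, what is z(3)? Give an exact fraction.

z(1) = 7/(3 + 4) = 1.
z(2) = 7/(1 + 4) = 7/5.
z(3) = 7/(7/5 + 4) = 35/27.

35/27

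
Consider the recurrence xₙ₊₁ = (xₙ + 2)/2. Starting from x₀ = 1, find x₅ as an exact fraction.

x₁ = (1 + 2)/2 = 3/2.
x₂ = ((3/2) + 2)/2 = 7/4.
x₃ = ((7/4) + 2)/2 = 15/8.
x₄ = ((15/8) + 2)/2 = 31/16.
x₅ = ((31/16) + 2)/2 = 63/32.

63/32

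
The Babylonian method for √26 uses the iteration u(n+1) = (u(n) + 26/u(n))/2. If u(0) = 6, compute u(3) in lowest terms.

u(1) = (6 + 26/6)/2 = 31/6.
u(2) = (31/6 + 26/(31/6))/2 = 1897/372.
u(3) = (1897/372 + 26/(1897/372))/2 = 7196593/1411368.

7196593/1411368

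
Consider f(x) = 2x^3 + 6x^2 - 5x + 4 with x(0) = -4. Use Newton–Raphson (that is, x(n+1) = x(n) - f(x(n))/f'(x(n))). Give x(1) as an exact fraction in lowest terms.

f'(x) = 6x^2 + 12x - 5.
f(-4) = -8, f'(-4) = 43, so x(1) = (-4) - (-8)/43 = -164/43.

-164/43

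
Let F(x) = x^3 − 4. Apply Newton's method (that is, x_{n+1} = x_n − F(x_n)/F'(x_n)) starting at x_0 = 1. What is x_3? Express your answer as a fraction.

358/225

F'(x) = 3x^2.
F(1) = −3, F'(1) = 3, so x_1 = 1 − (−3)/3 = 2.
F(2) = 4, F'(2) = 12, so x_2 = 2 − 4/12 = 5/3.
F(5/3) = 17/27, F'(5/3) = 25/3, so x_3 = (5/3) − (17/27)/(25/3) = 358/225.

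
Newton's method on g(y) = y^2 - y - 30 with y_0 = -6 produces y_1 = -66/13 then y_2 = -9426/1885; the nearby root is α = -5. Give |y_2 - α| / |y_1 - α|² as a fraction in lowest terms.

y_1 - α = -66/13 - (-5) = -66/13 + 5 = -1/13, so |y_1 - α| = 1/13.
y_2 - α = -9426/1885 - (-5) = -9426/1885 + 5 = -1/1885, so |y_2 - α| = 1/1885.
|y_1 - α|² = 1/169.
Ratio = (1/1885) / (1/169) = 13/145.

13/145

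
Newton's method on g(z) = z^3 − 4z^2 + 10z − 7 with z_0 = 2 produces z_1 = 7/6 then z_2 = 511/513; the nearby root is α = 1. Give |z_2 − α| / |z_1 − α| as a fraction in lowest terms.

4/171

z_1 − α = 7/6 − 1 = 1/6, so |z_1 − α| = 1/6.
z_2 − α = 511/513 − 1 = −2/513, so |z_2 − α| = 2/513.
Ratio = (2/513) / (1/6) = 4/171.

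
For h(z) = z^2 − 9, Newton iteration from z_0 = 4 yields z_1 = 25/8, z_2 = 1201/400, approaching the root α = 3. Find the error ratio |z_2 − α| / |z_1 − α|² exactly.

z_1 − α = 25/8 − 3 = 1/8, so |z_1 − α| = 1/8.
z_2 − α = 1201/400 − 3 = 1/400, so |z_2 − α| = 1/400.
|z_1 − α|² = 1/64.
Ratio = (1/400) / (1/64) = 4/25.

4/25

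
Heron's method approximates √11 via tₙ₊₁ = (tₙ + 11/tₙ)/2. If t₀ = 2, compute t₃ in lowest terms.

t₁ = (2 + 11/2)/2 = 15/4.
t₂ = (15/4 + 11/(15/4))/2 = 401/120.
t₃ = (401/120 + 11/(401/120))/2 = 319201/96240.

319201/96240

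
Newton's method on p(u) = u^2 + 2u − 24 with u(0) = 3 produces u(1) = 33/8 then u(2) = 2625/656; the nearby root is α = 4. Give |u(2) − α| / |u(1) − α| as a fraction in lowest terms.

1/82

u(1) − α = 33/8 − 4 = 1/8, so |u(1) − α| = 1/8.
u(2) − α = 2625/656 − 4 = 1/656, so |u(2) − α| = 1/656.
Ratio = (1/656) / (1/8) = 1/82.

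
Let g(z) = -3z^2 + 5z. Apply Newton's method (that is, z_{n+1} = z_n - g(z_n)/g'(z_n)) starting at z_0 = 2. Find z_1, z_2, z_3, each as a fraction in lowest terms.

g'(z) = -6z + 5.
g(2) = -2, g'(2) = -7, so z_1 = 2 - (-2)/(-7) = 12/7.
g(12/7) = -12/49, g'(12/7) = -37/7, so z_2 = (12/7) - (-12/49)/(-37/7) = 432/259.
g(432/259) = -432/67081, g'(432/259) = -1297/259, so z_3 = (432/259) - (-432/67081)/(-1297/259) = 559872/335923.

z_1 = 12/7, z_2 = 432/259, z_3 = 559872/335923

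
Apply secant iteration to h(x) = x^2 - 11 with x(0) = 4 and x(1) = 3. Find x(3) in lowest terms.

73/22

h(4) = 5, h(3) = -2. x(2) = 3 - (-2)·(3 - 4)/((-2) - 5) = 23/7.
h(3) = -2, h(23/7) = -10/49. x(3) = (23/7) - (-10/49)·((23/7) - 3)/((-10/49) - (-2)) = 73/22.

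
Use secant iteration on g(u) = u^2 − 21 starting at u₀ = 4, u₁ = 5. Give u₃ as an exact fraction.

197/43

g(4) = −5, g(5) = 4. u₂ = 5 − 4·(5 − 4)/(4 − (−5)) = 41/9.
g(5) = 4, g(41/9) = −20/81. u₃ = (41/9) − (−20/81)·((41/9) − 5)/((−20/81) − 4) = 197/43.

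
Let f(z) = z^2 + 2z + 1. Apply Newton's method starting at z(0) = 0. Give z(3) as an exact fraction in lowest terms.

f'(z) = 2z + 2.
f(0) = 1, f'(0) = 2, so z(1) = 0 - 1/2 = -1/2.
f(-1/2) = 1/4, f'(-1/2) = 1, so z(2) = (-1/2) - (1/4)/1 = -3/4.
f(-3/4) = 1/16, f'(-3/4) = 1/2, so z(3) = (-3/4) - (1/16)/(1/2) = -7/8.

-7/8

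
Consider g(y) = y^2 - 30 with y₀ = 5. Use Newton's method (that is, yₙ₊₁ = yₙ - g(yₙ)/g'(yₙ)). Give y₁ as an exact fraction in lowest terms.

g'(y) = 2y.
g(5) = -5, g'(5) = 10, so y₁ = 5 - (-5)/10 = 11/2.

11/2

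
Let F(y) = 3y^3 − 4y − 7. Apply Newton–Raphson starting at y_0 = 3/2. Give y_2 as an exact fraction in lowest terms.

9692549/5851885

F'(y) = 9y^2 − 4.
F(3/2) = −23/8, F'(3/2) = 65/4, so y_1 = (3/2) − (−23/8)/(65/4) = 109/65.
F(109/65) = 120612/274625, F'(109/65) = 90029/4225, so y_2 = (109/65) − (120612/274625)/(90029/4225) = 9692549/5851885.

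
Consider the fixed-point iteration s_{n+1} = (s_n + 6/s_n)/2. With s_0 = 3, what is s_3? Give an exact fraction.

s_1 = (3 + 6/3)/2 = 5/2.
s_2 = (5/2 + 6/(5/2))/2 = 49/20.
s_3 = (49/20 + 6/(49/20))/2 = 4801/1960.

4801/1960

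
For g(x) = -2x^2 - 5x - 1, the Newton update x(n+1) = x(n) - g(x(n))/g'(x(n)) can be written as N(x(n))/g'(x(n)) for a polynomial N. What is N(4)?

g'(x) = -4x - 5.
N(x) = x·g'(x) - g(x) = x·(-4x - 5) - (-2x^2 - 5x - 1) = -2x^2 + 1.
N(4) = -31.

-31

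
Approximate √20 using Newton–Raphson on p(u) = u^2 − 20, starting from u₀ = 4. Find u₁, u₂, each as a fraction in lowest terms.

u₁ = 9/2, u₂ = 161/36

p'(u) = 2u.
p(4) = −4, p'(4) = 8, so u₁ = 4 − (−4)/8 = 9/2.
p(9/2) = 1/4, p'(9/2) = 9, so u₂ = (9/2) − (1/4)/9 = 161/36.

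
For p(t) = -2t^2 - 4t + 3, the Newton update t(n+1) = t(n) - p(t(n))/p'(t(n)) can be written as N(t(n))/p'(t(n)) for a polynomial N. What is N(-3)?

p'(t) = -4t - 4.
N(t) = t·p'(t) - p(t) = t·(-4t - 4) - (-2t^2 - 4t + 3) = -2t^2 - 3.
N(-3) = -21.

-21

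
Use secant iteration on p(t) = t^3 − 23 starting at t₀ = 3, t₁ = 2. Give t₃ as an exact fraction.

p(3) = 4, p(2) = −15. t₂ = 2 − (−15)·(2 − 3)/((−15) − 4) = 53/19.
p(2) = −15, p(53/19) = −8880/6859. t₃ = (53/19) − (−8880/6859)·((53/19) − 2)/((−8880/6859) − (−15)) = 5983/2089.

5983/2089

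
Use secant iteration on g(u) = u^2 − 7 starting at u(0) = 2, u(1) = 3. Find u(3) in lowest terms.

37/14

g(2) = −3, g(3) = 2. u(2) = 3 − 2·(3 − 2)/(2 − (−3)) = 13/5.
g(3) = 2, g(13/5) = −6/25. u(3) = (13/5) − (−6/25)·((13/5) − 3)/((−6/25) − 2) = 37/14.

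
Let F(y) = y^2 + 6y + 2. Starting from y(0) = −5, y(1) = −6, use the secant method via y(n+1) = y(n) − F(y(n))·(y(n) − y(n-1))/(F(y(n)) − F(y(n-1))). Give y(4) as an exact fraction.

−2072/367

F(−5) = −3, F(−6) = 2. y(2) = (−6) − 2·((−6) − (−5))/(2 − (−3)) = −28/5.
F(−6) = 2, F(−28/5) = −6/25. y(3) = (−28/5) − (−6/25)·((−28/5) − (−6))/((−6/25) − 2) = −79/14.
F(−28/5) = −6/25, F(−79/14) = −3/196. y(4) = (−79/14) − (−3/196)·((−79/14) − (−28/5))/((−3/196) − (−6/25)) = −2072/367.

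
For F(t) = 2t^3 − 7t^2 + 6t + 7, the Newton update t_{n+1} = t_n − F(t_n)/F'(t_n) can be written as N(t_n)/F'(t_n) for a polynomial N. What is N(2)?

−3

F'(t) = 6t^2 − 14t + 6.
N(t) = t·F'(t) − F(t) = t·(6t^2 − 14t + 6) − (2t^3 − 7t^2 + 6t + 7) = 4t^3 − 7t^2 − 7.
N(2) = −3.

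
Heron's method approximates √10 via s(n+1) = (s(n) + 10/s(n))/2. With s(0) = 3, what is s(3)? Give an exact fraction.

1039681/328776

s(1) = (3 + 10/3)/2 = 19/6.
s(2) = (19/6 + 10/(19/6))/2 = 721/228.
s(3) = (721/228 + 10/(721/228))/2 = 1039681/328776.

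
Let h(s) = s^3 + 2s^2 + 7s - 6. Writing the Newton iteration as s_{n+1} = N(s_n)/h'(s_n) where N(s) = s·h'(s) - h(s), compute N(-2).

-2

h'(s) = 3s^2 + 4s + 7.
N(s) = s·h'(s) - h(s) = s·(3s^2 + 4s + 7) - (s^3 + 2s^2 + 7s - 6) = 2s^3 + 2s^2 + 6.
N(-2) = -2.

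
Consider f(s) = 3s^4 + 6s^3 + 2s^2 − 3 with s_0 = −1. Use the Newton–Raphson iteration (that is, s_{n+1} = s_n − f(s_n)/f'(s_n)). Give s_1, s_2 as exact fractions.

f'(s) = 12s^3 + 18s^2 + 4s.
f(−1) = −4, f'(−1) = 2, so s_1 = (−1) − (−4)/2 = 1.
f(1) = 8, f'(1) = 34, so s_2 = 1 − 8/34 = 13/17.

s_1 = 1, s_2 = 13/17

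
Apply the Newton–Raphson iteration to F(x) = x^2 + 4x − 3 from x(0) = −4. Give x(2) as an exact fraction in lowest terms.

F'(x) = 2x + 4.
F(−4) = −3, F'(−4) = −4, so x(1) = (−4) − (−3)/(−4) = −19/4.
F(−19/4) = 9/16, F'(−19/4) = −11/2, so x(2) = (−19/4) − (9/16)/(−11/2) = −409/88.

−409/88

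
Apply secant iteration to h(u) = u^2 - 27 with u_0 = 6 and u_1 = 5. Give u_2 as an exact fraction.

57/11

h(6) = 9, h(5) = -2. u_2 = 5 - (-2)·(5 - 6)/((-2) - 9) = 57/11.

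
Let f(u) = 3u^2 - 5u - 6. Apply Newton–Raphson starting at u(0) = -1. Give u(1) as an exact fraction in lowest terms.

f'(u) = 6u - 5.
f(-1) = 2, f'(-1) = -11, so u(1) = (-1) - 2/(-11) = -9/11.

-9/11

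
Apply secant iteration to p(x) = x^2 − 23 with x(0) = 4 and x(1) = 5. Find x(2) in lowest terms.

p(4) = −7, p(5) = 2. x(2) = 5 − 2·(5 − 4)/(2 − (−7)) = 43/9.

43/9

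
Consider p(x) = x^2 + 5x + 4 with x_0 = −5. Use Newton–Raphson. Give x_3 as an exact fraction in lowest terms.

−87381/21845

p'(x) = 2x + 5.
p(−5) = 4, p'(−5) = −5, so x_1 = (−5) − 4/(−5) = −21/5.
p(−21/5) = 16/25, p'(−21/5) = −17/5, so x_2 = (−21/5) − (16/25)/(−17/5) = −341/85.
p(−341/85) = 256/7225, p'(−341/85) = −257/85, so x_3 = (−341/85) − (256/7225)/(−257/85) = −87381/21845.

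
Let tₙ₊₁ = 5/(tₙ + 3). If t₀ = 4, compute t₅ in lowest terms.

2345/1972

t₁ = 5/(4 + 3) = 5/7.
t₂ = 5/(5/7 + 3) = 35/26.
t₃ = 5/(35/26 + 3) = 130/113.
t₄ = 5/(130/113 + 3) = 565/469.
t₅ = 5/(565/469 + 3) = 2345/1972.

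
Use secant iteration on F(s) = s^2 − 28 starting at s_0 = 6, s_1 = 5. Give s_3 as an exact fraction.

598/113

F(6) = 8, F(5) = −3. s_2 = 5 − (−3)·(5 − 6)/((−3) − 8) = 58/11.
F(5) = −3, F(58/11) = −24/121. s_3 = (58/11) − (−24/121)·((58/11) − 5)/((−24/121) − (−3)) = 598/113.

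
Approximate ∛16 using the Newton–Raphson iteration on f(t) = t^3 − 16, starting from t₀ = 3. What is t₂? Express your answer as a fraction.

250232/99225

f'(t) = 3t^2.
f(3) = 11, f'(3) = 27, so t₁ = 3 − 11/27 = 70/27.
f(70/27) = 28072/19683, f'(70/27) = 4900/243, so t₂ = (70/27) − (28072/19683)/(4900/243) = 250232/99225.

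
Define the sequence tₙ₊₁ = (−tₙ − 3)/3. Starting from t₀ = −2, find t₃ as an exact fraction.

t₁ = (−(−2) − 3)/3 = −1/3.
t₂ = (−(−1/3) − 3)/3 = −8/9.
t₃ = (−(−8/9) − 3)/3 = −19/27.

−19/27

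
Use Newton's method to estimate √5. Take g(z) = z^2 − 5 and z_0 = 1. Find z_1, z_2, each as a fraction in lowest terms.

z_1 = 3, z_2 = 7/3

g'(z) = 2z.
g(1) = −4, g'(1) = 2, so z_1 = 1 − (−4)/2 = 3.
g(3) = 4, g'(3) = 6, so z_2 = 3 − 4/6 = 7/3.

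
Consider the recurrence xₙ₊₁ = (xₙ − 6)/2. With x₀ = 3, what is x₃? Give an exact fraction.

x₁ = (3 − 6)/2 = −3/2.
x₂ = ((−3/2) − 6)/2 = −15/4.
x₃ = ((−15/4) − 6)/2 = −39/8.

−39/8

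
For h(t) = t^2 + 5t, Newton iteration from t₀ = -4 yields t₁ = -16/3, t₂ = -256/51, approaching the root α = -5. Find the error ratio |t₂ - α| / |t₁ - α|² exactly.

3/17

t₁ - α = -16/3 - (-5) = -16/3 + 5 = -1/3, so |t₁ - α| = 1/3.
t₂ - α = -256/51 - (-5) = -256/51 + 5 = -1/51, so |t₂ - α| = 1/51.
|t₁ - α|² = 1/9.
Ratio = (1/51) / (1/9) = 3/17.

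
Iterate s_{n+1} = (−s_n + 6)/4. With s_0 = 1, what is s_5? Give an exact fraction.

s_1 = (−1 + 6)/4 = 5/4.
s_2 = (−(5/4) + 6)/4 = 19/16.
s_3 = (−(19/16) + 6)/4 = 77/64.
s_4 = (−(77/64) + 6)/4 = 307/256.
s_5 = (−(307/256) + 6)/4 = 1229/1024.

1229/1024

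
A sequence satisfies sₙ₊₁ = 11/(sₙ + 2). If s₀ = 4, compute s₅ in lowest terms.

5247/2186

s₁ = 11/(4 + 2) = 11/6.
s₂ = 11/(11/6 + 2) = 66/23.
s₃ = 11/(66/23 + 2) = 253/112.
s₄ = 11/(253/112 + 2) = 1232/477.
s₅ = 11/(1232/477 + 2) = 5247/2186.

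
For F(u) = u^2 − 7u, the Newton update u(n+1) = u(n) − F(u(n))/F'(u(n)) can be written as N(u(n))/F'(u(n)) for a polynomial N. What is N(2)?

4

F'(u) = 2u − 7.
N(u) = u·F'(u) − F(u) = u·(2u − 7) − (u^2 − 7u) = u^2.
N(2) = 4.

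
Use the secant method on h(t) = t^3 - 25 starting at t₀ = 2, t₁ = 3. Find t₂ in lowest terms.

h(2) = -17, h(3) = 2. t₂ = 3 - 2·(3 - 2)/(2 - (-17)) = 55/19.

55/19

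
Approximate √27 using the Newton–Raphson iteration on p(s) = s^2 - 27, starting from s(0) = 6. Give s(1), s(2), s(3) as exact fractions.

p'(s) = 2s.
p(6) = 9, p'(6) = 12, so s(1) = 6 - 9/12 = 21/4.
p(21/4) = 9/16, p'(21/4) = 21/2, so s(2) = (21/4) - (9/16)/(21/2) = 291/56.
p(291/56) = 9/3136, p'(291/56) = 291/28, so s(3) = (291/56) - (9/3136)/(291/28) = 56451/10864.

s(1) = 21/4, s(2) = 291/56, s(3) = 56451/10864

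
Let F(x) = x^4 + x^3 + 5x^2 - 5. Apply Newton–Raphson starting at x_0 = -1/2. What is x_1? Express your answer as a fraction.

-99/76

F'(x) = 4x^3 + 3x^2 + 10x.
F(-1/2) = -61/16, F'(-1/2) = -19/4, so x_1 = (-1/2) - (-61/16)/(-19/4) = -99/76.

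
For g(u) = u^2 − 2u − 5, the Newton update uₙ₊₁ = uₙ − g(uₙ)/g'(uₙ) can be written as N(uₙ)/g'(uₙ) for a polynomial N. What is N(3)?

g'(u) = 2u − 2.
N(u) = u·g'(u) − g(u) = u·(2u − 2) − (u^2 − 2u − 5) = u^2 + 5.
N(3) = 14.

14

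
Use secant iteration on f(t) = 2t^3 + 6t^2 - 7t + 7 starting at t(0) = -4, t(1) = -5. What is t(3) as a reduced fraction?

f(-4) = 3, f(-5) = -58. t(2) = (-5) - (-58)·((-5) - (-4))/((-58) - 3) = -247/61.
f(-5) = -58, f(-247/61) = 213324/226981. t(3) = (-247/61) - (213324/226981)·((-247/61) - (-5))/((213324/226981) - (-58)) = -937477/230659.

-937477/230659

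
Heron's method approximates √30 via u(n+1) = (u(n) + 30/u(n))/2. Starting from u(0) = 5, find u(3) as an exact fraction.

116161/21208

u(1) = (5 + 30/5)/2 = 11/2.
u(2) = (11/2 + 30/(11/2))/2 = 241/44.
u(3) = (241/44 + 30/(241/44))/2 = 116161/21208.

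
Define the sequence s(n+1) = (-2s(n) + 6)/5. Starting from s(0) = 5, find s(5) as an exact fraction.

s(1) = (-2·5 + 6)/5 = -4/5.
s(2) = (-2·(-4/5) + 6)/5 = 38/25.
s(3) = (-2·(38/25) + 6)/5 = 74/125.
s(4) = (-2·(74/125) + 6)/5 = 602/625.
s(5) = (-2·(602/625) + 6)/5 = 2546/3125.

2546/3125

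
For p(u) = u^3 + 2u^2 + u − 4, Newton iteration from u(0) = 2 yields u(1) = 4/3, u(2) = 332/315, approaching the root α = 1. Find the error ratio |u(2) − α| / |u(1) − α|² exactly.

u(1) − α = 4/3 − 1 = 1/3, so |u(1) − α| = 1/3.
u(2) − α = 332/315 − 1 = 17/315, so |u(2) − α| = 17/315.
|u(1) − α|² = 1/9.
Ratio = (17/315) / (1/9) = 17/35.

17/35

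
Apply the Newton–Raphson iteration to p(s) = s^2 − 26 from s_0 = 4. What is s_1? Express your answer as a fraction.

21/4

p'(s) = 2s.
p(4) = −10, p'(4) = 8, so s_1 = 4 − (−10)/8 = 21/4.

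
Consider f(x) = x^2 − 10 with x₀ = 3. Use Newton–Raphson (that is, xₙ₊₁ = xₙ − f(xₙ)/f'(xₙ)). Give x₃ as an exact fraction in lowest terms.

1039681/328776

f'(x) = 2x.
f(3) = −1, f'(3) = 6, so x₁ = 3 − (−1)/6 = 19/6.
f(19/6) = 1/36, f'(19/6) = 19/3, so x₂ = (19/6) − (1/36)/(19/3) = 721/228.
f(721/228) = 1/51984, f'(721/228) = 721/114, so x₃ = (721/228) − (1/51984)/(721/114) = 1039681/328776.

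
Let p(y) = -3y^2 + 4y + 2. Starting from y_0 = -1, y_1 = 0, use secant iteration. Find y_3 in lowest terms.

-7/17

p(-1) = -5, p(0) = 2. y_2 = 0 - 2·(0 - (-1))/(2 - (-5)) = -2/7.
p(0) = 2, p(-2/7) = 30/49. y_3 = (-2/7) - (30/49)·((-2/7) - 0)/((30/49) - 2) = -7/17.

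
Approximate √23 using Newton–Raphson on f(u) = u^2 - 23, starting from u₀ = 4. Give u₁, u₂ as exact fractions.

f'(u) = 2u.
f(4) = -7, f'(4) = 8, so u₁ = 4 - (-7)/8 = 39/8.
f(39/8) = 49/64, f'(39/8) = 39/4, so u₂ = (39/8) - (49/64)/(39/4) = 2993/624.

u₁ = 39/8, u₂ = 2993/624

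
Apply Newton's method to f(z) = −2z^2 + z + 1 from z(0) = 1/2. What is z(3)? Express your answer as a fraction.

f'(z) = −4z + 1.
f(1/2) = 1, f'(1/2) = −1, so z(1) = (1/2) − 1/(−1) = 3/2.
f(3/2) = −2, f'(3/2) = −5, so z(2) = (3/2) − (−2)/(−5) = 11/10.
f(11/10) = −8/25, f'(11/10) = −17/5, so z(3) = (11/10) − (−8/25)/(−17/5) = 171/170.

171/170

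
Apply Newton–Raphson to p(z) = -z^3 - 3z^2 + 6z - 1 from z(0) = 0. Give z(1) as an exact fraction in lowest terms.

p'(z) = -3z^2 - 6z + 6.
p(0) = -1, p'(0) = 6, so z(1) = 0 - (-1)/6 = 1/6.

1/6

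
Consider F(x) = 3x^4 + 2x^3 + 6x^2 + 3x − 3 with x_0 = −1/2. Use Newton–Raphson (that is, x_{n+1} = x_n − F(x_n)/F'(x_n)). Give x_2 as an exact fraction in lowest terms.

F'(x) = 12x^3 + 6x^2 + 12x + 3.
F(−1/2) = −49/16, F'(−1/2) = −3, so x_1 = (−1/2) − (−49/16)/(−3) = −73/48.
F(−73/48) = 27124097/1769472, F'(−73/48) = −401665/9216, so x_2 = (−73/48) − (27124097/1769472)/(−401665/9216) = −8196553/7010880.

−8196553/7010880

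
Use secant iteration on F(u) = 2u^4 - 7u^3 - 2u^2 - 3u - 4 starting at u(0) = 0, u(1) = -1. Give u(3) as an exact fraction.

F(0) = -4, F(-1) = 6. u(2) = (-1) - 6·((-1) - 0)/(6 - (-4)) = -2/5.
F(-1) = 6, F(-2/5) = -1638/625. u(3) = (-2/5) - (-1638/625)·((-2/5) - (-1))/((-1638/625) - 6) = -523/898.

-523/898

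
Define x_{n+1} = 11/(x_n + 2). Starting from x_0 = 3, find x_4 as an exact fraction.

1067/425

x_1 = 11/(3 + 2) = 11/5.
x_2 = 11/(11/5 + 2) = 55/21.
x_3 = 11/(55/21 + 2) = 231/97.
x_4 = 11/(231/97 + 2) = 1067/425.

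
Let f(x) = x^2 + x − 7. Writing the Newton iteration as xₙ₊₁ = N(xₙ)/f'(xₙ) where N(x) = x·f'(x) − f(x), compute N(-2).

11

f'(x) = 2x + 1.
N(x) = x·f'(x) − f(x) = x·(2x + 1) − (x^2 + x − 7) = x^2 + 7.
N(-2) = 11.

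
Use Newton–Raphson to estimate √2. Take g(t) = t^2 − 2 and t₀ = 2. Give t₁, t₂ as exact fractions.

t₁ = 3/2, t₂ = 17/12

g'(t) = 2t.
g(2) = 2, g'(2) = 4, so t₁ = 2 − 2/4 = 3/2.
g(3/2) = 1/4, g'(3/2) = 3, so t₂ = (3/2) − (1/4)/3 = 17/12.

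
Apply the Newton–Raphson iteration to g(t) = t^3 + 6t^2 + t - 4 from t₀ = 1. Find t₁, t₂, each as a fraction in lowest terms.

g'(t) = 3t^2 + 12t + 1.
g(1) = 4, g'(1) = 16, so t₁ = 1 - 4/16 = 3/4.
g(3/4) = 35/64, g'(3/4) = 187/16, so t₂ = (3/4) - (35/64)/(187/16) = 263/374.

t₁ = 3/4, t₂ = 263/374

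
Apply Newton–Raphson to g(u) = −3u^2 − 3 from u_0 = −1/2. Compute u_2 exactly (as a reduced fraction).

−7/24

g'(u) = −6u.
g(−1/2) = −15/4, g'(−1/2) = 3, so u_1 = (−1/2) − (−15/4)/3 = 3/4.
g(3/4) = −75/16, g'(3/4) = −9/2, so u_2 = (3/4) − (−75/16)/(−9/2) = −7/24.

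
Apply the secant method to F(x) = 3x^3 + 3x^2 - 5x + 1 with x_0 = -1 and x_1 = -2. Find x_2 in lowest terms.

F(-1) = 6, F(-2) = -1. x_2 = (-2) - (-1)·((-2) - (-1))/((-1) - 6) = -13/7.

-13/7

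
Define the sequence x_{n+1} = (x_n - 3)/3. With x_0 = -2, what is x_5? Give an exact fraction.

-365/243

x_1 = ((-2) - 3)/3 = -5/3.
x_2 = ((-5/3) - 3)/3 = -14/9.
x_3 = ((-14/9) - 3)/3 = -41/27.
x_4 = ((-41/27) - 3)/3 = -122/81.
x_5 = ((-122/81) - 3)/3 = -365/243.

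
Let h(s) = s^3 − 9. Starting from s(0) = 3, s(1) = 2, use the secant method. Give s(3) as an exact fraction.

h(3) = 18, h(2) = −1. s(2) = 2 − (−1)·(2 − 3)/((−1) − 18) = 39/19.
h(2) = −1, h(39/19) = −2412/6859. s(3) = (39/19) − (−2412/6859)·((39/19) − 2)/((−2412/6859) − (−1)) = 9255/4447.

9255/4447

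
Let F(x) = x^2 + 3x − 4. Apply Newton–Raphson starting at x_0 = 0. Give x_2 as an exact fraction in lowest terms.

52/51

F'(x) = 2x + 3.
F(0) = −4, F'(0) = 3, so x_1 = 0 − (−4)/3 = 4/3.
F(4/3) = 16/9, F'(4/3) = 17/3, so x_2 = (4/3) − (16/9)/(17/3) = 52/51.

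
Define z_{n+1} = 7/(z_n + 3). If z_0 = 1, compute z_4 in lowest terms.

595/388

z_1 = 7/(1 + 3) = 7/4.
z_2 = 7/(7/4 + 3) = 28/19.
z_3 = 7/(28/19 + 3) = 133/85.
z_4 = 7/(133/85 + 3) = 595/388.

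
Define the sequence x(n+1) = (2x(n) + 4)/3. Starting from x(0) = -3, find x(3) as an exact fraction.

x(1) = (2·(-3) + 4)/3 = -2/3.
x(2) = (2·(-2/3) + 4)/3 = 8/9.
x(3) = (2·(8/9) + 4)/3 = 52/27.

52/27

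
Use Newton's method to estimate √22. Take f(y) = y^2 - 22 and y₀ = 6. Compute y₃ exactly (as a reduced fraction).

f'(y) = 2y.
f(6) = 14, f'(6) = 12, so y₁ = 6 - 14/12 = 29/6.
f(29/6) = 49/36, f'(29/6) = 29/3, so y₂ = (29/6) - (49/36)/(29/3) = 1633/348.
f(1633/348) = 2401/121104, f'(1633/348) = 1633/174, so y₃ = (1633/348) - (2401/121104)/(1633/174) = 5330977/1136568.

5330977/1136568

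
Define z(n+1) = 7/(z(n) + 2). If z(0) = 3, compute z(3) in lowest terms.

z(1) = 7/(3 + 2) = 7/5.
z(2) = 7/(7/5 + 2) = 35/17.
z(3) = 7/(35/17 + 2) = 119/69.

119/69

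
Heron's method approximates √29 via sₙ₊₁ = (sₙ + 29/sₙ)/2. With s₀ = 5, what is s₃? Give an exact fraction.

s₁ = (5 + 29/5)/2 = 27/5.
s₂ = (27/5 + 29/(27/5))/2 = 727/135.
s₃ = (727/135 + 29/(727/135))/2 = 528527/98145.

528527/98145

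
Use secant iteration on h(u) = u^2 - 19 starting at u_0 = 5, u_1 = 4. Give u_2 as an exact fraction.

h(5) = 6, h(4) = -3. u_2 = 4 - (-3)·(4 - 5)/((-3) - 6) = 13/3.

13/3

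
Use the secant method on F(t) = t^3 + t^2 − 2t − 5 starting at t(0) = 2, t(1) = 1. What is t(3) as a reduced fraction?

697/377

F(2) = 3, F(1) = −5. t(2) = 1 − (−5)·(1 − 2)/((−5) − 3) = 13/8.
F(1) = −5, F(13/8) = −675/512. t(3) = (13/8) − (−675/512)·((13/8) − 1)/((−675/512) − (−5)) = 697/377.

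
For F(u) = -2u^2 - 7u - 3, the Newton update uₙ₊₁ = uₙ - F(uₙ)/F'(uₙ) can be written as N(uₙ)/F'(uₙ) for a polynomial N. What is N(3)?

-15

F'(u) = -4u - 7.
N(u) = u·F'(u) - F(u) = u·(-4u - 7) - (-2u^2 - 7u - 3) = -2u^2 + 3.
N(3) = -15.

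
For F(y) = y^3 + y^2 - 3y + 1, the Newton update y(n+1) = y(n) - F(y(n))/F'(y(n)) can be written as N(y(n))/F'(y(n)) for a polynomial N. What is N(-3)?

-46

F'(y) = 3y^2 + 2y - 3.
N(y) = y·F'(y) - F(y) = y·(3y^2 + 2y - 3) - (y^3 + y^2 - 3y + 1) = 2y^3 + y^2 - 1.
N(-3) = -46.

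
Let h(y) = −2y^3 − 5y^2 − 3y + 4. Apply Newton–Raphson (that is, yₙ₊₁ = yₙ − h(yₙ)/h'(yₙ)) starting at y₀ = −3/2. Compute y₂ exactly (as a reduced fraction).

1853/2466

h'(y) = −6y^2 − 10y − 3.
h(−3/2) = 4, h'(−3/2) = −3/2, so y₁ = (−3/2) − 4/(−3/2) = 7/6.
h(7/6) = −256/27, h'(7/6) = −137/6, so y₂ = (7/6) − (−256/27)/(−137/6) = 1853/2466.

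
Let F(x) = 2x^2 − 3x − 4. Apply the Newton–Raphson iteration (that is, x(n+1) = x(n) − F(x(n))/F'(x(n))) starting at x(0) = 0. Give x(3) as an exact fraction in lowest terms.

−31748/37275

F'(x) = 4x − 3.
F(0) = −4, F'(0) = −3, so x(1) = 0 − (−4)/(−3) = −4/3.
F(−4/3) = 32/9, F'(−4/3) = −25/3, so x(2) = (−4/3) − (32/9)/(−25/3) = −68/75.
F(−68/75) = 2048/5625, F'(−68/75) = −497/75, so x(3) = (−68/75) − (2048/5625)/(−497/75) = −31748/37275.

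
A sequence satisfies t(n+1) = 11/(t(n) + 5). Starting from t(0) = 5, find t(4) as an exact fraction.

4565/2746

t(1) = 11/(5 + 5) = 11/10.
t(2) = 11/(11/10 + 5) = 110/61.
t(3) = 11/(110/61 + 5) = 671/415.
t(4) = 11/(671/415 + 5) = 4565/2746.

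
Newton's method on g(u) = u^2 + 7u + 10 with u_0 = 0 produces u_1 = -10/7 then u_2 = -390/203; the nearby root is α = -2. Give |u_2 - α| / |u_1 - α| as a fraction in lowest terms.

4/29

u_1 - α = -10/7 - (-2) = -10/7 + 2 = 4/7, so |u_1 - α| = 4/7.
u_2 - α = -390/203 - (-2) = -390/203 + 2 = 16/203, so |u_2 - α| = 16/203.
Ratio = (16/203) / (4/7) = 4/29.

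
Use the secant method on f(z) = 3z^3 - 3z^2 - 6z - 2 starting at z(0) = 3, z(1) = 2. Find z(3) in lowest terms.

4286/2035

f(3) = 34, f(2) = -2. z(2) = 2 - (-2)·(2 - 3)/((-2) - 34) = 37/18.
f(2) = -2, f(37/18) = -1853/1944. z(3) = (37/18) - (-1853/1944)·((37/18) - 2)/((-1853/1944) - (-2)) = 4286/2035.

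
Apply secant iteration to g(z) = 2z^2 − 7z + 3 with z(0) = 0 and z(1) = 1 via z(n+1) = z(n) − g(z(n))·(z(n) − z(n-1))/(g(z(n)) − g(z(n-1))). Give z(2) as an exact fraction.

g(0) = 3, g(1) = −2. z(2) = 1 − (−2)·(1 − 0)/((−2) − 3) = 3/5.

3/5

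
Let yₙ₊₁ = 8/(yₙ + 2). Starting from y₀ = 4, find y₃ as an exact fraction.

y₁ = 8/(4 + 2) = 4/3.
y₂ = 8/(4/3 + 2) = 12/5.
y₃ = 8/(12/5 + 2) = 20/11.

20/11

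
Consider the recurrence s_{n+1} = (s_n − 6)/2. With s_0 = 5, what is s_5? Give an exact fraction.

s_1 = (5 − 6)/2 = −1/2.
s_2 = ((−1/2) − 6)/2 = −13/4.
s_3 = ((−13/4) − 6)/2 = −37/8.
s_4 = ((−37/8) − 6)/2 = −85/16.
s_5 = ((−85/16) − 6)/2 = −181/32.

−181/32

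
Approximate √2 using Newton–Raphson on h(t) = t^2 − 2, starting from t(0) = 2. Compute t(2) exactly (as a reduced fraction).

17/12

h'(t) = 2t.
h(2) = 2, h'(2) = 4, so t(1) = 2 − 2/4 = 3/2.
h(3/2) = 1/4, h'(3/2) = 3, so t(2) = (3/2) − (1/4)/3 = 17/12.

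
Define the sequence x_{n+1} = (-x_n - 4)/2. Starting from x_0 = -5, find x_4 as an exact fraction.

-25/16

x_1 = (-(-5) - 4)/2 = 1/2.
x_2 = (-(1/2) - 4)/2 = -9/4.
x_3 = (-(-9/4) - 4)/2 = -7/8.
x_4 = (-(-7/8) - 4)/2 = -25/16.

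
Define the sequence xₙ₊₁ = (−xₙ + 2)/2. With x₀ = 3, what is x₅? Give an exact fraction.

19/32

x₁ = (−3 + 2)/2 = −1/2.
x₂ = (−(−1/2) + 2)/2 = 5/4.
x₃ = (−(5/4) + 2)/2 = 3/8.
x₄ = (−(3/8) + 2)/2 = 13/16.
x₅ = (−(13/16) + 2)/2 = 19/32.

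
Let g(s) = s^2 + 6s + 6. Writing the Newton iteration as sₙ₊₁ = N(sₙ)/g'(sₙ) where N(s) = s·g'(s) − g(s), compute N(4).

10

g'(s) = 2s + 6.
N(s) = s·g'(s) − g(s) = s·(2s + 6) − (s^2 + 6s + 6) = s^2 − 6.
N(4) = 10.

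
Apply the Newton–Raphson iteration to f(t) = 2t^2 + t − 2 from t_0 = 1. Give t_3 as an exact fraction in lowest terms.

35498/45465

f'(t) = 4t + 1.
f(1) = 1, f'(1) = 5, so t_1 = 1 − 1/5 = 4/5.
f(4/5) = 2/25, f'(4/5) = 21/5, so t_2 = (4/5) − (2/25)/(21/5) = 82/105.
f(82/105) = 8/11025, f'(82/105) = 433/105, so t_3 = (82/105) − (8/11025)/(433/105) = 35498/45465.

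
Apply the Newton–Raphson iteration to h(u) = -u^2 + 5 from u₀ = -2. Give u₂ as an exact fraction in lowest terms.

-161/72

h'(u) = -2u.
h(-2) = 1, h'(-2) = 4, so u₁ = (-2) - 1/4 = -9/4.
h(-9/4) = -1/16, h'(-9/4) = 9/2, so u₂ = (-9/4) - (-1/16)/(9/2) = -161/72.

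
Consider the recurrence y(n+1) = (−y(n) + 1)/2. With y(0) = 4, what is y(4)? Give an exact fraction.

9/16

y(1) = (−4 + 1)/2 = −3/2.
y(2) = (−(−3/2) + 1)/2 = 5/4.
y(3) = (−(5/4) + 1)/2 = −1/8.
y(4) = (−(−1/8) + 1)/2 = 9/16.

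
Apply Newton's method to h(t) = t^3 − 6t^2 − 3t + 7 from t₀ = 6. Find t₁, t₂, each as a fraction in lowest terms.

t₁ = 19/3, t₂ = 7031/1116

h'(t) = 3t^2 − 12t − 3.
h(6) = −11, h'(6) = 33, so t₁ = 6 − (−11)/33 = 19/3.
h(19/3) = 37/27, h'(19/3) = 124/3, so t₂ = (19/3) − (37/27)/(124/3) = 7031/1116.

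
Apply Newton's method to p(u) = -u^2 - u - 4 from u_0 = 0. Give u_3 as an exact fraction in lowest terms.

52/119

p'(u) = -2u - 1.
p(0) = -4, p'(0) = -1, so u_1 = 0 - (-4)/(-1) = -4.
p(-4) = -16, p'(-4) = 7, so u_2 = (-4) - (-16)/7 = -12/7.
p(-12/7) = -256/49, p'(-12/7) = 17/7, so u_3 = (-12/7) - (-256/49)/(17/7) = 52/119.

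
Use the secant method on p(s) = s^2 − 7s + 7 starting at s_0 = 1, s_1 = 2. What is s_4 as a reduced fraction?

110/91

p(1) = 1, p(2) = −3. s_2 = 2 − (−3)·(2 − 1)/((−3) − 1) = 5/4.
p(2) = −3, p(5/4) = −3/16. s_3 = (5/4) − (−3/16)·((5/4) − 2)/((−3/16) − (−3)) = 6/5.
p(5/4) = −3/16, p(6/5) = 1/25. s_4 = (6/5) − (1/25)·((6/5) − (5/4))/((1/25) − (−3/16)) = 110/91.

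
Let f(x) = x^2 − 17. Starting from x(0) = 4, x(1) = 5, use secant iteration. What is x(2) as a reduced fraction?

37/9

f(4) = −1, f(5) = 8. x(2) = 5 − 8·(5 − 4)/(8 − (−1)) = 37/9.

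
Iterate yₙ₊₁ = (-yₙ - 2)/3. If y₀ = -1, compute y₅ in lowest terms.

y₁ = (-(-1) - 2)/3 = -1/3.
y₂ = (-(-1/3) - 2)/3 = -5/9.
y₃ = (-(-5/9) - 2)/3 = -13/27.
y₄ = (-(-13/27) - 2)/3 = -41/81.
y₅ = (-(-41/81) - 2)/3 = -121/243.

-121/243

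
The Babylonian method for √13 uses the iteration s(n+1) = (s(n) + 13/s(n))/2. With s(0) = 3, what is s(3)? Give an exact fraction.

s(1) = (3 + 13/3)/2 = 11/3.
s(2) = (11/3 + 13/(11/3))/2 = 119/33.
s(3) = (119/33 + 13/(119/33))/2 = 14159/3927.

14159/3927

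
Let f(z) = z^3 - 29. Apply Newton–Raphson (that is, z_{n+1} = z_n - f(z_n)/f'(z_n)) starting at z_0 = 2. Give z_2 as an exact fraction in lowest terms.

4303/1350

f'(z) = 3z^2.
f(2) = -21, f'(2) = 12, so z_1 = 2 - (-21)/12 = 15/4.
f(15/4) = 1519/64, f'(15/4) = 675/16, so z_2 = (15/4) - (1519/64)/(675/16) = 4303/1350.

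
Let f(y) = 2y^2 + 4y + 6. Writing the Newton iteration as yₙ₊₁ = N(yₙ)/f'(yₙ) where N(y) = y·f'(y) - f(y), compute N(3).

12

f'(y) = 4y + 4.
N(y) = y·f'(y) - f(y) = y·(4y + 4) - (2y^2 + 4y + 6) = 2y^2 - 6.
N(3) = 12.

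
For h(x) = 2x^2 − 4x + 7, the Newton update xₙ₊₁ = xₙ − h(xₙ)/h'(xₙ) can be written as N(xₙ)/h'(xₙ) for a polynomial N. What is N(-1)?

−5

h'(x) = 4x − 4.
N(x) = x·h'(x) − h(x) = x·(4x − 4) − (2x^2 − 4x + 7) = 2x^2 − 7.
N(-1) = −5.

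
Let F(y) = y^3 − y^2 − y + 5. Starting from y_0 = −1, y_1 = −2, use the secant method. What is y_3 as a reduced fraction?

−289/185

F(−1) = 4, F(−2) = −5. y_2 = (−2) − (−5)·((−2) − (−1))/((−5) − 4) = −13/9.
F(−2) = −5, F(−13/9) = 980/729. y_3 = (−13/9) − (980/729)·((−13/9) − (−2))/((980/729) − (−5)) = −289/185.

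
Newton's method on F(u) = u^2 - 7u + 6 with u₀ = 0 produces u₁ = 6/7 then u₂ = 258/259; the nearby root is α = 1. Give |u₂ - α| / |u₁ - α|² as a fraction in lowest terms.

7/37

u₁ - α = 6/7 - 1 = -1/7, so |u₁ - α| = 1/7.
u₂ - α = 258/259 - 1 = -1/259, so |u₂ - α| = 1/259.
|u₁ - α|² = 1/49.
Ratio = (1/259) / (1/49) = 7/37.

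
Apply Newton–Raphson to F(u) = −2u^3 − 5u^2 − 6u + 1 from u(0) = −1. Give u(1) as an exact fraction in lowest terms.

1

F'(u) = −6u^2 − 10u − 6.
F(−1) = 4, F'(−1) = −2, so u(1) = (−1) − 4/(−2) = 1.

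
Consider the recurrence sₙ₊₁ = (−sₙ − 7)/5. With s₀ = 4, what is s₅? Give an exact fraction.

−3651/3125

s₁ = (−4 − 7)/5 = −11/5.
s₂ = (−(−11/5) − 7)/5 = −24/25.
s₃ = (−(−24/25) − 7)/5 = −151/125.
s₄ = (−(−151/125) − 7)/5 = −724/625.
s₅ = (−(−724/625) − 7)/5 = −3651/3125.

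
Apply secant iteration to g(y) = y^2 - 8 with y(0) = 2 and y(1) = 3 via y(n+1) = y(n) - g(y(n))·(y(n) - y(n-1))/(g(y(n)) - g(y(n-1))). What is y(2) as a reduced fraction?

14/5

g(2) = -4, g(3) = 1. y(2) = 3 - 1·(3 - 2)/(1 - (-4)) = 14/5.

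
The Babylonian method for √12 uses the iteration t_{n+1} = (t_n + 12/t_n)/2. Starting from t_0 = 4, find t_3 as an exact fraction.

18817/5432

t_1 = (4 + 12/4)/2 = 7/2.
t_2 = (7/2 + 12/(7/2))/2 = 97/28.
t_3 = (97/28 + 12/(97/28))/2 = 18817/5432.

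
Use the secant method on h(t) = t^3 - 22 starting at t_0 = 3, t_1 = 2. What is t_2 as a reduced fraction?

h(3) = 5, h(2) = -14. t_2 = 2 - (-14)·(2 - 3)/((-14) - 5) = 52/19.

52/19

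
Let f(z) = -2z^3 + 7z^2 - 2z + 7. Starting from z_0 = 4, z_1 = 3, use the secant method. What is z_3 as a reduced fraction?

23709/6688

f(4) = -17, f(3) = 10. z_2 = 3 - 10·(3 - 4)/(10 - (-17)) = 91/27.
f(3) = 10, f(91/27) = 63070/19683. z_3 = (91/27) - (63070/19683)·((91/27) - 3)/((63070/19683) - 10) = 23709/6688.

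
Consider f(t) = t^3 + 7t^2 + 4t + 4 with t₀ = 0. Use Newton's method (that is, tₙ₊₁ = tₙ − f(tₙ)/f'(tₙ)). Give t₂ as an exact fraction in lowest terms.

−1/7

f'(t) = 3t^2 + 14t + 4.
f(0) = 4, f'(0) = 4, so t₁ = 0 − 4/4 = −1.
f(−1) = 6, f'(−1) = −7, so t₂ = (−1) − 6/(−7) = −1/7.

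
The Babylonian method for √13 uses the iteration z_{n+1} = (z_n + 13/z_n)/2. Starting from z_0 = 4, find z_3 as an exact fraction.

5597777/1552544

z_1 = (4 + 13/4)/2 = 29/8.
z_2 = (29/8 + 13/(29/8))/2 = 1673/464.
z_3 = (1673/464 + 13/(1673/464))/2 = 5597777/1552544.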